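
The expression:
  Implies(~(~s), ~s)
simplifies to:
~s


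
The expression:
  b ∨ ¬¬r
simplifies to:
b ∨ r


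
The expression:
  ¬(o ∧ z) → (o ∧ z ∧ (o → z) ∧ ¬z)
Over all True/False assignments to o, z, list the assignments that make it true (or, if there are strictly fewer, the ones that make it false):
is true only for:
  o=True, z=True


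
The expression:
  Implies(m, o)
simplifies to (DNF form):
o | ~m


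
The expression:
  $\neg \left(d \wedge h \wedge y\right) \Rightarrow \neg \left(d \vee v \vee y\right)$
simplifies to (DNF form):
$\left(d \wedge h \wedge y\right) \vee \left(\neg d \wedge \neg v \wedge \neg y\right)$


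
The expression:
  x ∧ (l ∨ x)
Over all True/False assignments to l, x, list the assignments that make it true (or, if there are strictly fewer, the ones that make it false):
is true only for:
  l=False, x=True;
  l=True, x=True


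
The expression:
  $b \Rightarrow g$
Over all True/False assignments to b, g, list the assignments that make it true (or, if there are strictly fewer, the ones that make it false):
is false only for:
  b=True, g=False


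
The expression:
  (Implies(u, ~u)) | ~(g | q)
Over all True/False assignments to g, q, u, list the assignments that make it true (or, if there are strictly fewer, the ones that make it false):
is false only for:
  g=False, q=True, u=True;
  g=True, q=False, u=True;
  g=True, q=True, u=True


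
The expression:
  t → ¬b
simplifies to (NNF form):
¬b ∨ ¬t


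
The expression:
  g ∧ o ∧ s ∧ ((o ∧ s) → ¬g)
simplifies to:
False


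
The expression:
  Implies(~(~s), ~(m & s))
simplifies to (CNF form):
~m | ~s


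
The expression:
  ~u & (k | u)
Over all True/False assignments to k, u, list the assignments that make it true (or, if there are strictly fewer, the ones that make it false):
is true only for:
  k=True, u=False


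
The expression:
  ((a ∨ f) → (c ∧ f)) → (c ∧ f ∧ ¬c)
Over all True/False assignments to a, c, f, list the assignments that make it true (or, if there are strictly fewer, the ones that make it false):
is true only for:
  a=False, c=False, f=True;
  a=True, c=False, f=False;
  a=True, c=False, f=True;
  a=True, c=True, f=False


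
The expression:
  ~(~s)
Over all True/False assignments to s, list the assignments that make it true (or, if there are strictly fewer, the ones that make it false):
is true only for:
  s=True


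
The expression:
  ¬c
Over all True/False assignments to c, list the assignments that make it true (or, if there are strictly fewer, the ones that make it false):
is true only for:
  c=False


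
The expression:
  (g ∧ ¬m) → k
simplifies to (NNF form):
k ∨ m ∨ ¬g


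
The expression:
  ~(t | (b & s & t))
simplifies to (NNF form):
~t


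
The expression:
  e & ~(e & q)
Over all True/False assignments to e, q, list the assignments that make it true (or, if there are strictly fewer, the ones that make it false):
is true only for:
  e=True, q=False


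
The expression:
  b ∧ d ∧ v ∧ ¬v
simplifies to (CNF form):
False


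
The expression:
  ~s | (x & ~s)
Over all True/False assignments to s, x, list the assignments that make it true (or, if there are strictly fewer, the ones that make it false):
is true only for:
  s=False, x=False;
  s=False, x=True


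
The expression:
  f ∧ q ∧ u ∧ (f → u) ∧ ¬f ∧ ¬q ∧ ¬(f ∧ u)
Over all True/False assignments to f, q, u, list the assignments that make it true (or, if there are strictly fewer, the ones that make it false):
is never true.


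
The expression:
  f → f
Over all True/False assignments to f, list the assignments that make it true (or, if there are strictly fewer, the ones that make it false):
is always true.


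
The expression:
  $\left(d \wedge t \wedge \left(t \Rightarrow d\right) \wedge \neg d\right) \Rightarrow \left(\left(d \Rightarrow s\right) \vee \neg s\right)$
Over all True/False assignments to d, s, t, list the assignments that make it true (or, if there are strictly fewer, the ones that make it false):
is always true.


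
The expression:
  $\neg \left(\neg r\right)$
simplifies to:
$r$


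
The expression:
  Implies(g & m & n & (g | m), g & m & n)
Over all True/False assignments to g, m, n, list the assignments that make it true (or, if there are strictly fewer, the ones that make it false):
is always true.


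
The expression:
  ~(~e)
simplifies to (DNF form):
e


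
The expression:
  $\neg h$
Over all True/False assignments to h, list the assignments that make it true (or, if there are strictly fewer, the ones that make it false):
is true only for:
  h=False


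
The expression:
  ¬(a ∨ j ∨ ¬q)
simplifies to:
q ∧ ¬a ∧ ¬j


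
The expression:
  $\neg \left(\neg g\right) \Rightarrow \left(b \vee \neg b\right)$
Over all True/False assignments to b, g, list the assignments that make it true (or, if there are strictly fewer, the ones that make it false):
is always true.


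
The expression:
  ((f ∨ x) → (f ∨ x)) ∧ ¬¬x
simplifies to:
x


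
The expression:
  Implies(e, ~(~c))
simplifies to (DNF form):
c | ~e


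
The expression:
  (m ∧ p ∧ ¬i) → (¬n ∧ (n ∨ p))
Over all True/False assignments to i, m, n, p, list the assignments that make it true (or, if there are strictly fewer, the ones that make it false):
is false only for:
  i=False, m=True, n=True, p=True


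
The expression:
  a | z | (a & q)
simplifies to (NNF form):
a | z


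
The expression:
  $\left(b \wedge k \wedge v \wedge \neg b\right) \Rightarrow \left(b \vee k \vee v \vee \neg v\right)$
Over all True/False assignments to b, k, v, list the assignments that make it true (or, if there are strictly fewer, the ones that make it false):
is always true.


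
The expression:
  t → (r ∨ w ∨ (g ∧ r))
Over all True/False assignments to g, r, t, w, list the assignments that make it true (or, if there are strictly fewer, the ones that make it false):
is false only for:
  g=False, r=False, t=True, w=False;
  g=True, r=False, t=True, w=False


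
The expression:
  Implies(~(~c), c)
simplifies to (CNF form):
True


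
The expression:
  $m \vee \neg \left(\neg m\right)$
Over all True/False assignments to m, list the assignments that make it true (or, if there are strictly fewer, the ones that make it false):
is true only for:
  m=True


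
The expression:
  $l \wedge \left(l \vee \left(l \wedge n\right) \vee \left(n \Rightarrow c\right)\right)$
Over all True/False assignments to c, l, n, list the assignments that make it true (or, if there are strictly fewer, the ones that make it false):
is true only for:
  c=False, l=True, n=False;
  c=False, l=True, n=True;
  c=True, l=True, n=False;
  c=True, l=True, n=True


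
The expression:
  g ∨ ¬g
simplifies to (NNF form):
True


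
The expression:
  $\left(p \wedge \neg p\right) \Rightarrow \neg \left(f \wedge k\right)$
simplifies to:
$\text{True}$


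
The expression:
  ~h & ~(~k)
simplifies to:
k & ~h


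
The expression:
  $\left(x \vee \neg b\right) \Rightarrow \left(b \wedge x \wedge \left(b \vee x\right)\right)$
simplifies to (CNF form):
$b$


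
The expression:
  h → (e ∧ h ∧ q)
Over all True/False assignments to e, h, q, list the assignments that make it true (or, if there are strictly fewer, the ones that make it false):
is false only for:
  e=False, h=True, q=False;
  e=False, h=True, q=True;
  e=True, h=True, q=False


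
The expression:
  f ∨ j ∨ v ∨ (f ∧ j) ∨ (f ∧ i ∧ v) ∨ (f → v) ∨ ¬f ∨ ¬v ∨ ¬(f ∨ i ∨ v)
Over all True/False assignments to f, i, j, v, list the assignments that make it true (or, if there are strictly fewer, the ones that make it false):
is always true.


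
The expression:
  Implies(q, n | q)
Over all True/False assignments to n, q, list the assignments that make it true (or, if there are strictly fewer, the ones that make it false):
is always true.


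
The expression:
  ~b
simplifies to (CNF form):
~b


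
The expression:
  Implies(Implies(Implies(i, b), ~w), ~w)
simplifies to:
b | ~i | ~w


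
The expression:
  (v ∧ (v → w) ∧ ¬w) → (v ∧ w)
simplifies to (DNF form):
True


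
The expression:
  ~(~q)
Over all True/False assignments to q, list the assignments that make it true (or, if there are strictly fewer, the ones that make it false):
is true only for:
  q=True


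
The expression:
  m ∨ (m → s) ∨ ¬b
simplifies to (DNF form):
True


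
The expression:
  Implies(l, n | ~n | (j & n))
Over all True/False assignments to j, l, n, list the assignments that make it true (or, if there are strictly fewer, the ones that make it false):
is always true.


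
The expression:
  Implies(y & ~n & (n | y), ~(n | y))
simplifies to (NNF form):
n | ~y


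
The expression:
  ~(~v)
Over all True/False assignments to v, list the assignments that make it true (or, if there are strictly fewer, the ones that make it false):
is true only for:
  v=True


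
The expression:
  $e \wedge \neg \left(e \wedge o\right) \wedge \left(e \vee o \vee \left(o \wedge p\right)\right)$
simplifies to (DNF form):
$e \wedge \neg o$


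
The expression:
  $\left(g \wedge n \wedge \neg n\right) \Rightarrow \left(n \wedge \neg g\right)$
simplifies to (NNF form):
$\text{True}$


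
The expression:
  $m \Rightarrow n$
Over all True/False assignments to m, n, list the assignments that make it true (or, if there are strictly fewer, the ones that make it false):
is false only for:
  m=True, n=False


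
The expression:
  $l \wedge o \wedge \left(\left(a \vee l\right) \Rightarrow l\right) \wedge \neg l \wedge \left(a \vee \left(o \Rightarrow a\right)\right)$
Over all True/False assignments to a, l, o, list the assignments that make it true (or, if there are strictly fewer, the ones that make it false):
is never true.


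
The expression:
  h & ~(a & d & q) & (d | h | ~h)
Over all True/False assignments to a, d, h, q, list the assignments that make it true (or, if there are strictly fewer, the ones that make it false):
is true only for:
  a=False, d=False, h=True, q=False;
  a=False, d=False, h=True, q=True;
  a=False, d=True, h=True, q=False;
  a=False, d=True, h=True, q=True;
  a=True, d=False, h=True, q=False;
  a=True, d=False, h=True, q=True;
  a=True, d=True, h=True, q=False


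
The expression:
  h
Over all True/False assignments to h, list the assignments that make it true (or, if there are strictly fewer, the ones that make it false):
is true only for:
  h=True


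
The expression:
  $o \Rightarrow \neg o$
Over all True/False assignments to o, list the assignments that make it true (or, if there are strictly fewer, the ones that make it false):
is true only for:
  o=False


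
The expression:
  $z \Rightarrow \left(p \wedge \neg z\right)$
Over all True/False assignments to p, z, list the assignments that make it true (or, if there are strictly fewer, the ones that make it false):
is true only for:
  p=False, z=False;
  p=True, z=False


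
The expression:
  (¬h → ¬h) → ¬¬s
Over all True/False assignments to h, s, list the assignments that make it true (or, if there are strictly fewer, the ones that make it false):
is true only for:
  h=False, s=True;
  h=True, s=True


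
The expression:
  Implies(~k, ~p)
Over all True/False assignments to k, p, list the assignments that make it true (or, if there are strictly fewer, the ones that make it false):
is false only for:
  k=False, p=True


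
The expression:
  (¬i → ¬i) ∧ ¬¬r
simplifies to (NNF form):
r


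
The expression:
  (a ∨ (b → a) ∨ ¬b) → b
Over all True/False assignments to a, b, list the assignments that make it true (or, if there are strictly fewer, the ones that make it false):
is true only for:
  a=False, b=True;
  a=True, b=True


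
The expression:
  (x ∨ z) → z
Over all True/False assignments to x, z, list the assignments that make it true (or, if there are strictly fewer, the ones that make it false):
is false only for:
  x=True, z=False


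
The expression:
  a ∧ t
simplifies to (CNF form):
a ∧ t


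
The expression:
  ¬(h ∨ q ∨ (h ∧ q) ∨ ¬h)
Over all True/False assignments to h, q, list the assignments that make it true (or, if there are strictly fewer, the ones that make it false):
is never true.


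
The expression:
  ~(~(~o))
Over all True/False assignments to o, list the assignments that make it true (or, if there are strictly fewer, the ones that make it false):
is true only for:
  o=False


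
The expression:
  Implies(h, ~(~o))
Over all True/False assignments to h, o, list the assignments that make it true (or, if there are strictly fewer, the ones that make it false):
is false only for:
  h=True, o=False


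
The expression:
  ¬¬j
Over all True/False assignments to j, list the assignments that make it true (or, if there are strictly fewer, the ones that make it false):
is true only for:
  j=True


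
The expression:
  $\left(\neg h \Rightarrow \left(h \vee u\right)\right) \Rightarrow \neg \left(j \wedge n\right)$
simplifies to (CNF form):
$\left(\neg h \vee \neg j \vee \neg n\right) \wedge \left(\neg j \vee \neg n \vee \neg u\right)$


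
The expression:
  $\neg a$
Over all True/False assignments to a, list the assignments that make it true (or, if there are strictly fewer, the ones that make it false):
is true only for:
  a=False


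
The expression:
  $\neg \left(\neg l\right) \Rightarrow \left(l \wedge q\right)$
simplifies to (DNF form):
$q \vee \neg l$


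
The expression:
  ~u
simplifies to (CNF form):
~u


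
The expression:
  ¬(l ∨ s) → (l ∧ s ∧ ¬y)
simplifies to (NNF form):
l ∨ s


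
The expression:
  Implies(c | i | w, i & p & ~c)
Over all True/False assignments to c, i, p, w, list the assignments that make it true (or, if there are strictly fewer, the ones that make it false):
is true only for:
  c=False, i=False, p=False, w=False;
  c=False, i=False, p=True, w=False;
  c=False, i=True, p=True, w=False;
  c=False, i=True, p=True, w=True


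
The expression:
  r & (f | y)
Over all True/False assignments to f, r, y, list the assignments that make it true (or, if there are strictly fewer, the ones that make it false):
is true only for:
  f=False, r=True, y=True;
  f=True, r=True, y=False;
  f=True, r=True, y=True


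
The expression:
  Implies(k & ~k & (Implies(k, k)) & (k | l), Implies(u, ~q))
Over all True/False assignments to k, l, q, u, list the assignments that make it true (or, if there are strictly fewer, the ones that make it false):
is always true.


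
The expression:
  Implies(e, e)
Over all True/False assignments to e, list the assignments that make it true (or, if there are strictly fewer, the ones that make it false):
is always true.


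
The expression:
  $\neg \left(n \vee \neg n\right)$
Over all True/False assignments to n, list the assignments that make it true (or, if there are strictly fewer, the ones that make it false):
is never true.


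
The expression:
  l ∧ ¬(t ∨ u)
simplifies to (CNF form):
l ∧ ¬t ∧ ¬u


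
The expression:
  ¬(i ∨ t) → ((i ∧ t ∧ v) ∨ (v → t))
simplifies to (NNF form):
i ∨ t ∨ ¬v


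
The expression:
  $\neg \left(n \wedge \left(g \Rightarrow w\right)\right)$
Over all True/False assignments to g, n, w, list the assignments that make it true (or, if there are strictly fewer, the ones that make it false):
is false only for:
  g=False, n=True, w=False;
  g=False, n=True, w=True;
  g=True, n=True, w=True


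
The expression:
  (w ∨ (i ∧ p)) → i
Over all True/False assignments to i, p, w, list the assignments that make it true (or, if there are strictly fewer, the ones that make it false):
is false only for:
  i=False, p=False, w=True;
  i=False, p=True, w=True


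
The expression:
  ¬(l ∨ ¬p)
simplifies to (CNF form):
p ∧ ¬l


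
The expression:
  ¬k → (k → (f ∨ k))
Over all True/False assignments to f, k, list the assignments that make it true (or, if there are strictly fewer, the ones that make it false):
is always true.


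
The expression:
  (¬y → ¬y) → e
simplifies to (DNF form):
e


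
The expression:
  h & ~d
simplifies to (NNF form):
h & ~d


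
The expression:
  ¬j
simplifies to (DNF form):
¬j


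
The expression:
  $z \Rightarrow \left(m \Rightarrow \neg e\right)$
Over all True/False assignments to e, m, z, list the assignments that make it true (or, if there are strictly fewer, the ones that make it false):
is false only for:
  e=True, m=True, z=True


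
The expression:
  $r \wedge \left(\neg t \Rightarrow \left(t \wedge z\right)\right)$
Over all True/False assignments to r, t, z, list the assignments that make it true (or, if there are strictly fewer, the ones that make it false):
is true only for:
  r=True, t=True, z=False;
  r=True, t=True, z=True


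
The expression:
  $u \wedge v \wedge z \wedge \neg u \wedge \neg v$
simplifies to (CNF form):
$\text{False}$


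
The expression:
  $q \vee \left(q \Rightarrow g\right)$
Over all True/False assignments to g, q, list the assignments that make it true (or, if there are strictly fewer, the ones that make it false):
is always true.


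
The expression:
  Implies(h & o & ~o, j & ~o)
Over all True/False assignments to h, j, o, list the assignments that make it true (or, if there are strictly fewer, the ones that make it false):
is always true.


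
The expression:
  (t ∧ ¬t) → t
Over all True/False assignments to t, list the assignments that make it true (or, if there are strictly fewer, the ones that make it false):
is always true.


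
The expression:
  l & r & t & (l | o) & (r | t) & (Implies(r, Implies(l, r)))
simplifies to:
l & r & t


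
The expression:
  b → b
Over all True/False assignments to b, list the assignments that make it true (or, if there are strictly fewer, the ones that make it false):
is always true.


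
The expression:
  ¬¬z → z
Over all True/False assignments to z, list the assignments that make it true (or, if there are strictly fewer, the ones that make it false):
is always true.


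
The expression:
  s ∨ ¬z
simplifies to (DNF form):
s ∨ ¬z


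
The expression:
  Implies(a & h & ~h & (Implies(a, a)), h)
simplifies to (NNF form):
True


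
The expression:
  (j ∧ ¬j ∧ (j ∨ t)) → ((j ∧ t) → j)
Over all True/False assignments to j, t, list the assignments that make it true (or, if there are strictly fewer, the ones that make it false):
is always true.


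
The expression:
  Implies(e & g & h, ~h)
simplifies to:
~e | ~g | ~h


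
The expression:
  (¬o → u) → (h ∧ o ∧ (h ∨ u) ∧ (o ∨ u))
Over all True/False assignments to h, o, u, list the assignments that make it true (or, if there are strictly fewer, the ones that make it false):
is true only for:
  h=False, o=False, u=False;
  h=True, o=False, u=False;
  h=True, o=True, u=False;
  h=True, o=True, u=True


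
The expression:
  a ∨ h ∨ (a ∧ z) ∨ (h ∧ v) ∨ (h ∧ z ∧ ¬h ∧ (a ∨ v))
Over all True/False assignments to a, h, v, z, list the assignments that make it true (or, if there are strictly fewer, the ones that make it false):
is false only for:
  a=False, h=False, v=False, z=False;
  a=False, h=False, v=False, z=True;
  a=False, h=False, v=True, z=False;
  a=False, h=False, v=True, z=True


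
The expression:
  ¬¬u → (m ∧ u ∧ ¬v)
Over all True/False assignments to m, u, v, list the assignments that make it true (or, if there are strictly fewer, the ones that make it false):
is false only for:
  m=False, u=True, v=False;
  m=False, u=True, v=True;
  m=True, u=True, v=True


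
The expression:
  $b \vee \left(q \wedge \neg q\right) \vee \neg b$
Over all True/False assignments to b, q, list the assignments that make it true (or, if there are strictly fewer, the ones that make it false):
is always true.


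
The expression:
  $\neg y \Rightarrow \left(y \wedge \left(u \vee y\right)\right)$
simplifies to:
$y$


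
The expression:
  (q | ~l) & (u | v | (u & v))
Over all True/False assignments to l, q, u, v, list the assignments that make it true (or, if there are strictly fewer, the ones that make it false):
is false only for:
  l=False, q=False, u=False, v=False;
  l=False, q=True, u=False, v=False;
  l=True, q=False, u=False, v=False;
  l=True, q=False, u=False, v=True;
  l=True, q=False, u=True, v=False;
  l=True, q=False, u=True, v=True;
  l=True, q=True, u=False, v=False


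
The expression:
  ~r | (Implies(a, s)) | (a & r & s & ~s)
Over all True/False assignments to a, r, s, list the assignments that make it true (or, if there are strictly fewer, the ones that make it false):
is false only for:
  a=True, r=True, s=False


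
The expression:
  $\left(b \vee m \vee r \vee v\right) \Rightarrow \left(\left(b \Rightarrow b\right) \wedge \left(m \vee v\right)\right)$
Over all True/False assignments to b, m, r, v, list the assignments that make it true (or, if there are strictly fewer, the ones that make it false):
is false only for:
  b=False, m=False, r=True, v=False;
  b=True, m=False, r=False, v=False;
  b=True, m=False, r=True, v=False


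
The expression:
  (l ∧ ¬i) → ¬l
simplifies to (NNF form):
i ∨ ¬l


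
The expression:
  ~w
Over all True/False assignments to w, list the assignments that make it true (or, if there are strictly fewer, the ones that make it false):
is true only for:
  w=False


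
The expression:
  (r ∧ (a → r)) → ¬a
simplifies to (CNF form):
¬a ∨ ¬r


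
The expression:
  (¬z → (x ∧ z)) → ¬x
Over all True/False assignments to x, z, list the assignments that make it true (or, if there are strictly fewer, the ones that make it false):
is false only for:
  x=True, z=True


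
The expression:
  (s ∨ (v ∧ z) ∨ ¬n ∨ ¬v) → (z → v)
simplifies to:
v ∨ ¬z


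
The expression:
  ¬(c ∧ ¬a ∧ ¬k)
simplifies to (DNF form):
a ∨ k ∨ ¬c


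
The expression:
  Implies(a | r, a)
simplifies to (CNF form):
a | ~r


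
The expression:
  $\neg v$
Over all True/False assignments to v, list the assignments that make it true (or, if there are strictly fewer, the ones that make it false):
is true only for:
  v=False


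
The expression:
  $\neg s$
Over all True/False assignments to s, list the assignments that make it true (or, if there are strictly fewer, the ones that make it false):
is true only for:
  s=False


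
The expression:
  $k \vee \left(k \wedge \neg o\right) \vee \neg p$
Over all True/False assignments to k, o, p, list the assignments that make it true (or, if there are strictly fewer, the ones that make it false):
is false only for:
  k=False, o=False, p=True;
  k=False, o=True, p=True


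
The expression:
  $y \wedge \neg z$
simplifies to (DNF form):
$y \wedge \neg z$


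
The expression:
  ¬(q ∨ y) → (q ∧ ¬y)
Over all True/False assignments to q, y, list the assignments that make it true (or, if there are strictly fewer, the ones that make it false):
is false only for:
  q=False, y=False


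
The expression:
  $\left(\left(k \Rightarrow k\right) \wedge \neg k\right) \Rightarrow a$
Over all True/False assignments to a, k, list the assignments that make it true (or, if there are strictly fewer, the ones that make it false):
is false only for:
  a=False, k=False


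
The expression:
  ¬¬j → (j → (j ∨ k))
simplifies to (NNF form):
True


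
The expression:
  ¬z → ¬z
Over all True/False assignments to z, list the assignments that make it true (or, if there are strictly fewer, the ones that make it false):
is always true.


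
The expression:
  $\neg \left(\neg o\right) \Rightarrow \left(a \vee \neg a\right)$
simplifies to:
$\text{True}$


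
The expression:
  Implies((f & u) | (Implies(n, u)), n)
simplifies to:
n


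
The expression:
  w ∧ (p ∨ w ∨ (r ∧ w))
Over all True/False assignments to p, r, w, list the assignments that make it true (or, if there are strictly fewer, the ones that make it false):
is true only for:
  p=False, r=False, w=True;
  p=False, r=True, w=True;
  p=True, r=False, w=True;
  p=True, r=True, w=True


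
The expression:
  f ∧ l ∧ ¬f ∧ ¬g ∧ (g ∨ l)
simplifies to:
False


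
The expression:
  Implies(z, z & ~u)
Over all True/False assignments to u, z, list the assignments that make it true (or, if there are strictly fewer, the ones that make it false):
is false only for:
  u=True, z=True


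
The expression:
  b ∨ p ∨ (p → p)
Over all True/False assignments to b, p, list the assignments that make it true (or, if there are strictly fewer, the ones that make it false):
is always true.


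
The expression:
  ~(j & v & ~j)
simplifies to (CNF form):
True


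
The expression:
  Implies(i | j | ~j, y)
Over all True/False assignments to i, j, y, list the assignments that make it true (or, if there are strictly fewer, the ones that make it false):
is true only for:
  i=False, j=False, y=True;
  i=False, j=True, y=True;
  i=True, j=False, y=True;
  i=True, j=True, y=True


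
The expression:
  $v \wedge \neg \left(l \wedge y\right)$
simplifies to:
$v \wedge \left(\neg l \vee \neg y\right)$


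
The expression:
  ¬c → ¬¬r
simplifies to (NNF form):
c ∨ r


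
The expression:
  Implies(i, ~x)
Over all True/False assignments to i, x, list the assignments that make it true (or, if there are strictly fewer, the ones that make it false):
is false only for:
  i=True, x=True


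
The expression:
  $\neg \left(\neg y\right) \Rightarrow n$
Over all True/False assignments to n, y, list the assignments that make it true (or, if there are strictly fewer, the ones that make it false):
is false only for:
  n=False, y=True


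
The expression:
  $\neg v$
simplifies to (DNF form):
$\neg v$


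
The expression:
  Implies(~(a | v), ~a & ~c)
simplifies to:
a | v | ~c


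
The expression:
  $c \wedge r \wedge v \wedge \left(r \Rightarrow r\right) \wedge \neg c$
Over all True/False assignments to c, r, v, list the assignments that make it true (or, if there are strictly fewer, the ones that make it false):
is never true.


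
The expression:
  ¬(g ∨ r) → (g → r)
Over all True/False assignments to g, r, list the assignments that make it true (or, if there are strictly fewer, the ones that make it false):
is always true.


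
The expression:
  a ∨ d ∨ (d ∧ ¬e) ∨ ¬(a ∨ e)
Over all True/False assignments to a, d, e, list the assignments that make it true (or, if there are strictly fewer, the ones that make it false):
is false only for:
  a=False, d=False, e=True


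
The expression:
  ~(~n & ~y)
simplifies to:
n | y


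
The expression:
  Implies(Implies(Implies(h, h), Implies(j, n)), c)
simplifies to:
c | (j & ~n)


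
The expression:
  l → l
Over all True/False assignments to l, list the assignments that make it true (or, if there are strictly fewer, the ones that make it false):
is always true.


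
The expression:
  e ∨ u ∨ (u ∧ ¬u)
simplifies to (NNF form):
e ∨ u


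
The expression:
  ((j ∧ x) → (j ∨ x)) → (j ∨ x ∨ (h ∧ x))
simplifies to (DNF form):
j ∨ x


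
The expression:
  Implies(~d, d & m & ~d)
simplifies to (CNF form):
d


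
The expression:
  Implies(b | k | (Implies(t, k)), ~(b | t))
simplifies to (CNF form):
~b & (~k | ~t)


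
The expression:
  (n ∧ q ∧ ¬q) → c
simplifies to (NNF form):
True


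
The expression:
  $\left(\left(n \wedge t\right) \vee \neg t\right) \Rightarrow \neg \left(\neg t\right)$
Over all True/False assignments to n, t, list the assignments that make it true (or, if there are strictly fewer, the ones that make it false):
is true only for:
  n=False, t=True;
  n=True, t=True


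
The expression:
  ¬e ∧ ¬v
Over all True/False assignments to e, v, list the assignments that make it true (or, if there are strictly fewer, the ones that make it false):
is true only for:
  e=False, v=False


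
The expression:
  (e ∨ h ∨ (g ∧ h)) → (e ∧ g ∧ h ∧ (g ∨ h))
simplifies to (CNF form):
(e ∨ ¬h) ∧ (g ∨ ¬h) ∧ (h ∨ ¬e)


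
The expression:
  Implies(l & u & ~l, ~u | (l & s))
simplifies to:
True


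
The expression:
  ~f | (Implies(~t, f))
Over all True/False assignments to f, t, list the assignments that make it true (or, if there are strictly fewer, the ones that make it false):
is always true.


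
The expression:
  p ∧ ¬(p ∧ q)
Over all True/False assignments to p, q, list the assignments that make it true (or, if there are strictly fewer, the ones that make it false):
is true only for:
  p=True, q=False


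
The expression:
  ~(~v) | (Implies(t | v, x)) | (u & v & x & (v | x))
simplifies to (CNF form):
v | x | ~t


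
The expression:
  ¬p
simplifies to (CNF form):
¬p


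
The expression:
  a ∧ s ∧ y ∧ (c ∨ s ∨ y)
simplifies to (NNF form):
a ∧ s ∧ y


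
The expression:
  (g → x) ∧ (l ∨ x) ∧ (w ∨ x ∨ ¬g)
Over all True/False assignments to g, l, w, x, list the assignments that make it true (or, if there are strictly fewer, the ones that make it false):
is false only for:
  g=False, l=False, w=False, x=False;
  g=False, l=False, w=True, x=False;
  g=True, l=False, w=False, x=False;
  g=True, l=False, w=True, x=False;
  g=True, l=True, w=False, x=False;
  g=True, l=True, w=True, x=False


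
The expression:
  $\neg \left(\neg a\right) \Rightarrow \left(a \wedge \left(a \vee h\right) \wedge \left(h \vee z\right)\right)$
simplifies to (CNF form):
$h \vee z \vee \neg a$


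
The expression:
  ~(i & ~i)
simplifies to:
True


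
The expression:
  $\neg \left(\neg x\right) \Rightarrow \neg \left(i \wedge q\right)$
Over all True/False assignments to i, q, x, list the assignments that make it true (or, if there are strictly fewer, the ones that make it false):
is false only for:
  i=True, q=True, x=True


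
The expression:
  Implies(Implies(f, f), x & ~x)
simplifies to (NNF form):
False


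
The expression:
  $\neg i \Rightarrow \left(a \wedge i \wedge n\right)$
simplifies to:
$i$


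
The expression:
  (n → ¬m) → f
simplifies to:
f ∨ (m ∧ n)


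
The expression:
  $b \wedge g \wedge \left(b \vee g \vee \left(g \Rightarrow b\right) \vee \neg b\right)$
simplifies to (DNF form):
$b \wedge g$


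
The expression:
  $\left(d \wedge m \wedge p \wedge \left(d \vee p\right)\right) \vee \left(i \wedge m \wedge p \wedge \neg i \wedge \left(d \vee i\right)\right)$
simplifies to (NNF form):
$d \wedge m \wedge p$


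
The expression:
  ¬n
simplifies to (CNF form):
¬n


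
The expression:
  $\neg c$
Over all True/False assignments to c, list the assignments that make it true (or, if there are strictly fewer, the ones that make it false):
is true only for:
  c=False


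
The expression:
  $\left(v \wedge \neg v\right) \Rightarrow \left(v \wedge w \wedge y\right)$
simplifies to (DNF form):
$\text{True}$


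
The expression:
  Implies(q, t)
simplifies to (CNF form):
t | ~q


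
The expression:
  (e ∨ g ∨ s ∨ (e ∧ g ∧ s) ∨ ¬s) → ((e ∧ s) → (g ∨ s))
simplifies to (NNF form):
True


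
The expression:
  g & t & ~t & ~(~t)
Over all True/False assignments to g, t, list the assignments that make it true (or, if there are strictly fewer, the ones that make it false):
is never true.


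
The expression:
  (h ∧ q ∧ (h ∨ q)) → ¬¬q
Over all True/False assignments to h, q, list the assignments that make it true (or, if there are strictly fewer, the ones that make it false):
is always true.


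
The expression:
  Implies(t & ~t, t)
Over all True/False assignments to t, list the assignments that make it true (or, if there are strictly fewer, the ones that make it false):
is always true.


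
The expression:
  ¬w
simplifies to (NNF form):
¬w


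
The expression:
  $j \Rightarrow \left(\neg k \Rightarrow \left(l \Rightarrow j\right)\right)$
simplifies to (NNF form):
$\text{True}$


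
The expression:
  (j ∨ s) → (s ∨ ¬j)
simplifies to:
s ∨ ¬j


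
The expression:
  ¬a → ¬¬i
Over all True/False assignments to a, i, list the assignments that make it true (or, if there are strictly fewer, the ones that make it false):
is false only for:
  a=False, i=False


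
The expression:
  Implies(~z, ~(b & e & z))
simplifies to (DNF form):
True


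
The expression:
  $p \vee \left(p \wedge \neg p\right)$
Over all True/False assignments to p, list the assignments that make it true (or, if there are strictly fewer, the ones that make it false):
is true only for:
  p=True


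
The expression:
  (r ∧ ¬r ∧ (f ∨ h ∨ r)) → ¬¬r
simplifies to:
True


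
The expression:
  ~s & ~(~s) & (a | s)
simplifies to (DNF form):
False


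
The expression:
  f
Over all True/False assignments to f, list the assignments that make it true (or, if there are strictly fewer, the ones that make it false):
is true only for:
  f=True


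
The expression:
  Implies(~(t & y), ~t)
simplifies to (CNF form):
y | ~t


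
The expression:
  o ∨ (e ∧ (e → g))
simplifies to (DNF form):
o ∨ (e ∧ g)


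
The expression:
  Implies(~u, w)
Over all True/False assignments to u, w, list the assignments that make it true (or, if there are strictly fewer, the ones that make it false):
is false only for:
  u=False, w=False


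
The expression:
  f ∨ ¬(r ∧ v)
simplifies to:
f ∨ ¬r ∨ ¬v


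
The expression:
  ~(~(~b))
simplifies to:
~b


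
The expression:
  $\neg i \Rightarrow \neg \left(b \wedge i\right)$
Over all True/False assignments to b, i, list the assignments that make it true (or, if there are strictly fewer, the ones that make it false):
is always true.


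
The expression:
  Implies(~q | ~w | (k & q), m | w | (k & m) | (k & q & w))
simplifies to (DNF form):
m | w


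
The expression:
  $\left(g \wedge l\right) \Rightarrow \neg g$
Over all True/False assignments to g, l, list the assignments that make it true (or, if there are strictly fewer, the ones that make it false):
is false only for:
  g=True, l=True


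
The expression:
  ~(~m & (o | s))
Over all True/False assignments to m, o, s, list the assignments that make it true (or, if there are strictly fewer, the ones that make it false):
is false only for:
  m=False, o=False, s=True;
  m=False, o=True, s=False;
  m=False, o=True, s=True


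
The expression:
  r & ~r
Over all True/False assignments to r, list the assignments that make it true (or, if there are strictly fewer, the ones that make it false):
is never true.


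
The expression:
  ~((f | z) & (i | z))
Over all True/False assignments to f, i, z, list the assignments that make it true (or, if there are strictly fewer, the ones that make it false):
is true only for:
  f=False, i=False, z=False;
  f=False, i=True, z=False;
  f=True, i=False, z=False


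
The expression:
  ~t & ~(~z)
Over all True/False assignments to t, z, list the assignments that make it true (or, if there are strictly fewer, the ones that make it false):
is true only for:
  t=False, z=True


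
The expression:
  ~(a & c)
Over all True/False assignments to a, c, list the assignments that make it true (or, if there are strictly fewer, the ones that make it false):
is false only for:
  a=True, c=True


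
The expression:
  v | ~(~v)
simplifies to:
v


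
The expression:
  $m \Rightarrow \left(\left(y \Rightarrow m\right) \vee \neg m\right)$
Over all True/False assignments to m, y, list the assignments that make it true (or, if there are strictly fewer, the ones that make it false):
is always true.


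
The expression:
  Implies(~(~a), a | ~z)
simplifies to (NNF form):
True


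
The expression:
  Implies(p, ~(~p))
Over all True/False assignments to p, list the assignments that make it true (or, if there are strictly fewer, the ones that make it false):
is always true.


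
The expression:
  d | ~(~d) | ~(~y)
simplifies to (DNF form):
d | y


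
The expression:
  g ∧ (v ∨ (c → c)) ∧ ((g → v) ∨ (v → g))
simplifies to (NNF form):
g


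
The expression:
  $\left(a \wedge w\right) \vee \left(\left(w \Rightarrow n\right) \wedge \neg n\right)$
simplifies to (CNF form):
$\left(a \vee \neg w\right) \wedge \left(w \vee \neg n\right)$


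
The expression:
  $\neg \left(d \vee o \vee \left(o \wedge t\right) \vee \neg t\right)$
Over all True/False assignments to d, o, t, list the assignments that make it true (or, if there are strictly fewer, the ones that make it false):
is true only for:
  d=False, o=False, t=True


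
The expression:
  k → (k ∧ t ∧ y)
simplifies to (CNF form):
(t ∨ ¬k) ∧ (y ∨ ¬k)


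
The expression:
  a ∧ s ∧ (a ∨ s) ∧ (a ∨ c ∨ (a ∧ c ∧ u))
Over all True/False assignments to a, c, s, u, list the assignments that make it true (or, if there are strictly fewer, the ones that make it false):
is true only for:
  a=True, c=False, s=True, u=False;
  a=True, c=False, s=True, u=True;
  a=True, c=True, s=True, u=False;
  a=True, c=True, s=True, u=True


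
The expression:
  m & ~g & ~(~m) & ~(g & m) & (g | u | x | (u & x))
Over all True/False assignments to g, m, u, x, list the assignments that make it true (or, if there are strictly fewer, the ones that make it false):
is true only for:
  g=False, m=True, u=False, x=True;
  g=False, m=True, u=True, x=False;
  g=False, m=True, u=True, x=True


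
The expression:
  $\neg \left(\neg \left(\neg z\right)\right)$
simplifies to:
$\neg z$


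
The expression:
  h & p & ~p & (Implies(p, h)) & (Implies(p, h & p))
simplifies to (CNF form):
False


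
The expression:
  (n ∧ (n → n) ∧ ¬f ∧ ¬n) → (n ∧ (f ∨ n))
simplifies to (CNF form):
True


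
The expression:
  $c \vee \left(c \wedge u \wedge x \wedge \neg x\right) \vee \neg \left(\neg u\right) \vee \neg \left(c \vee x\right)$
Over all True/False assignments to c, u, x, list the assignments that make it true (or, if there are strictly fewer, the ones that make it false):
is false only for:
  c=False, u=False, x=True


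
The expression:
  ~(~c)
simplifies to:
c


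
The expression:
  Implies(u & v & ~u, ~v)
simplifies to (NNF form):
True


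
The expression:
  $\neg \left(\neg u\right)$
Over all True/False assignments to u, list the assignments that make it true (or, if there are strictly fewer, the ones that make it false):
is true only for:
  u=True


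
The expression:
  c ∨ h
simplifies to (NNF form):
c ∨ h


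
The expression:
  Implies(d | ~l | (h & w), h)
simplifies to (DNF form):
h | (l & ~d)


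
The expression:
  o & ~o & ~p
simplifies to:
False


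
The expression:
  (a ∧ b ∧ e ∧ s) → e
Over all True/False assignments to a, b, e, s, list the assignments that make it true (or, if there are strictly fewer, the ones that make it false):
is always true.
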